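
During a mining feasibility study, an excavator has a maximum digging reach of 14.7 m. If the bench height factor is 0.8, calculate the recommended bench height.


Bench height = reach * factor
= 14.7 * 0.8
= 11.76 m

11.76 m


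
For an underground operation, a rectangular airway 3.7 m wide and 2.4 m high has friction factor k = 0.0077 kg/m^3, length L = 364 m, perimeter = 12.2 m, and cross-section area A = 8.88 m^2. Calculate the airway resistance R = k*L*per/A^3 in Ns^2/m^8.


0.0488 Ns^2/m^8

Compute the numerator:
k * L * per = 0.0077 * 364 * 12.2
= 34.19416
Compute the denominator:
A^3 = 8.88^3 = 700.227072
Resistance:
R = 34.19416 / 700.227072
= 0.0488 Ns^2/m^8


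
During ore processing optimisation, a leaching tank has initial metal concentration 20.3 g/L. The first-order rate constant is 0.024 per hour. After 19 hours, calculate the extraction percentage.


Compute the exponent:
-k * t = -0.024 * 19 = -0.456
Remaining concentration:
C = 20.3 * exp(-0.456)
= 20.3 * 0.6338138371
= 12.86642089 g/L
Extracted = 20.3 - 12.86642089 = 7.433579107 g/L
Extraction % = 7.433579107 / 20.3 * 100
= 36.6186%

36.6186%


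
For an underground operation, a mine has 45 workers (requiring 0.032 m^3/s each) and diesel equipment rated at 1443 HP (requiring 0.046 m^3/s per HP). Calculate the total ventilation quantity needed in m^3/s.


Airflow for workers:
Q_people = 45 * 0.032 = 1.44 m^3/s
Airflow for diesel equipment:
Q_diesel = 1443 * 0.046 = 66.378 m^3/s
Total ventilation:
Q_total = 1.44 + 66.378
= 67.818 m^3/s

67.818 m^3/s


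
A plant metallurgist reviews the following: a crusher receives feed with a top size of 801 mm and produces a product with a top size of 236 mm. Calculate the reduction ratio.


Reduction ratio = feed size / product size
= 801 / 236
= 3.3941

3.3941


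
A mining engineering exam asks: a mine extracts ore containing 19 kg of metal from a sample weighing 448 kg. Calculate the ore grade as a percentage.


Ore grade = (metal mass / ore mass) * 100
= (19 / 448) * 100
= 0.04241071429 * 100
= 4.2411%

4.2411%


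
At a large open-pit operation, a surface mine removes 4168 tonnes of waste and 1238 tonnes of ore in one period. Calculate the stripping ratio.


3.3667

Stripping ratio = waste tonnage / ore tonnage
= 4168 / 1238
= 3.3667


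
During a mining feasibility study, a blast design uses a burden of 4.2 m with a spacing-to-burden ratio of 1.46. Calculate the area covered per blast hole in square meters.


25.7544 m^2

First, find the spacing:
Spacing = burden * ratio = 4.2 * 1.46
= 6.132 m
Then, calculate the area:
Area = burden * spacing = 4.2 * 6.132
= 25.7544 m^2


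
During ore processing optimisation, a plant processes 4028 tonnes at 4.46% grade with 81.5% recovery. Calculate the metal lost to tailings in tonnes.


Total metal in feed:
= 4028 * 4.46 / 100 = 179.6488 tonnes
Metal recovered:
= 179.6488 * 81.5 / 100 = 146.413772 tonnes
Metal lost to tailings:
= 179.6488 - 146.413772
= 33.235 tonnes

33.235 tonnes


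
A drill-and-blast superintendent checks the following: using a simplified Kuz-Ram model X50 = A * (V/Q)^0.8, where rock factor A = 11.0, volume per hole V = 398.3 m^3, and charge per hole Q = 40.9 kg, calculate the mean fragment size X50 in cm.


67.9489 cm

Compute V/Q:
V/Q = 398.3 / 40.9 = 9.738386308
Raise to the power 0.8:
(V/Q)^0.8 = 9.738386308^0.8 = 6.177170642
Multiply by A:
X50 = 11.0 * 6.177170642
= 67.9489 cm


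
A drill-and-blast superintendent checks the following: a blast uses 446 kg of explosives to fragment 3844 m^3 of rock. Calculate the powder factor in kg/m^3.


Powder factor = explosive mass / rock volume
= 446 / 3844
= 0.116 kg/m^3

0.116 kg/m^3


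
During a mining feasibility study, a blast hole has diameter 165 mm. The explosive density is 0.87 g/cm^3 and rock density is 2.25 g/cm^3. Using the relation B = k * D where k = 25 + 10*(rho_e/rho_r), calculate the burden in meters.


First, compute k:
rho_e / rho_r = 0.87 / 2.25 = 0.3866666667
k = 25 + 10 * 0.3866666667 = 28.86666667
Then, compute burden:
B = k * D / 1000 = 28.86666667 * 165 / 1000
= 4763 / 1000
= 4.763 m

4.763 m


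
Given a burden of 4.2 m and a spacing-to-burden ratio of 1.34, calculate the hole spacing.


5.628 m

Spacing = burden * ratio
= 4.2 * 1.34
= 5.628 m


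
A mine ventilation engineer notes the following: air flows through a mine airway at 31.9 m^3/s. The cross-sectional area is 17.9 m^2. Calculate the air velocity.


1.7821 m/s

Velocity = flow rate / cross-sectional area
= 31.9 / 17.9
= 1.7821 m/s


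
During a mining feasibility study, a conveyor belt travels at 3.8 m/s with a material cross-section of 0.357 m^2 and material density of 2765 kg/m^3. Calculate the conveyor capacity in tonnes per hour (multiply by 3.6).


13503.5964 t/h

Volumetric flow = speed * area
= 3.8 * 0.357 = 1.3566 m^3/s
Mass flow = volumetric * density
= 1.3566 * 2765 = 3750.999 kg/s
Convert to t/h: multiply by 3.6
Capacity = 3750.999 * 3.6
= 13503.5964 t/h


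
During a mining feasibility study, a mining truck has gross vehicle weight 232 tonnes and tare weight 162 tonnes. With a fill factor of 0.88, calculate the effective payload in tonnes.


Maximum payload = gross - tare
= 232 - 162 = 70 tonnes
Effective payload = max payload * fill factor
= 70 * 0.88
= 61.6 tonnes

61.6 tonnes


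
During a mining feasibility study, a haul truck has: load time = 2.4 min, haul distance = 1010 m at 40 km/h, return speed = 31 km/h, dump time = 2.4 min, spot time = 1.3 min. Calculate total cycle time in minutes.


9.5698 min

Convert haul speed to m/min: 40 * 1000/60 = 666.6666667 m/min
Haul time = 1010 / 666.6666667 = 1.515 min
Convert return speed to m/min: 31 * 1000/60 = 516.6666667 m/min
Return time = 1010 / 516.6666667 = 1.95483871 min
Total cycle time:
= 2.4 + 1.515 + 2.4 + 1.95483871 + 1.3
= 9.5698 min


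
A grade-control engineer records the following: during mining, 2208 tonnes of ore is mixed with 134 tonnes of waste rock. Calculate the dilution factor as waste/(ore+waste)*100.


5.7216%

Total material = ore + waste
= 2208 + 134 = 2342 tonnes
Dilution = waste / total * 100
= 134 / 2342 * 100
= 0.05721605465 * 100
= 5.7216%


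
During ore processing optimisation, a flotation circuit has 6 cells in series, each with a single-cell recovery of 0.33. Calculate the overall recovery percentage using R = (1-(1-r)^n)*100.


90.9542%

Complement of single-cell recovery:
1 - r = 1 - 0.33 = 0.67
Raise to power n:
(1 - r)^6 = 0.67^6 = 0.09045838217
Overall recovery:
R = (1 - 0.09045838217) * 100
= 90.9542%


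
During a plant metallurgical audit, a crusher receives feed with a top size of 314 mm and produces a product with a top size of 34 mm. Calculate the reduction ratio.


9.2353

Reduction ratio = feed size / product size
= 314 / 34
= 9.2353


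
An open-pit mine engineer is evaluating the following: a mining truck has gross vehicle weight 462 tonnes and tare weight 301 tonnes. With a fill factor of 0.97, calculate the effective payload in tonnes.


156.17 tonnes

Maximum payload = gross - tare
= 462 - 301 = 161 tonnes
Effective payload = max payload * fill factor
= 161 * 0.97
= 156.17 tonnes


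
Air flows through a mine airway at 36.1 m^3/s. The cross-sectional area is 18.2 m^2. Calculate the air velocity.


Velocity = flow rate / cross-sectional area
= 36.1 / 18.2
= 1.9835 m/s

1.9835 m/s


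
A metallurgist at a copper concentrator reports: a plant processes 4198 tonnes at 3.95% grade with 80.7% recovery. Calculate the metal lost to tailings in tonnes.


32.0035 tonnes

Total metal in feed:
= 4198 * 3.95 / 100 = 165.821 tonnes
Metal recovered:
= 165.821 * 80.7 / 100 = 133.817547 tonnes
Metal lost to tailings:
= 165.821 - 133.817547
= 32.0035 tonnes


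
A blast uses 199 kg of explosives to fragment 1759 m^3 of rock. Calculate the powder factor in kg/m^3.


Powder factor = explosive mass / rock volume
= 199 / 1759
= 0.1131 kg/m^3

0.1131 kg/m^3


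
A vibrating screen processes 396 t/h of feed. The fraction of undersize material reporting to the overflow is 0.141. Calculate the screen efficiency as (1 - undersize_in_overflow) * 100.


85.9%

Screen efficiency = (1 - fraction of undersize in overflow) * 100
= (1 - 0.141) * 100
= 0.859 * 100
= 85.9%


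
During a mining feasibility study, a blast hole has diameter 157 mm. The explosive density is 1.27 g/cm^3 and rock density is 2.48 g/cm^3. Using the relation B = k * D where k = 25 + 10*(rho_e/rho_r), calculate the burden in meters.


First, compute k:
rho_e / rho_r = 1.27 / 2.48 = 0.5120967742
k = 25 + 10 * 0.5120967742 = 30.12096774
Then, compute burden:
B = k * D / 1000 = 30.12096774 * 157 / 1000
= 4728.991935 / 1000
= 4.729 m

4.729 m


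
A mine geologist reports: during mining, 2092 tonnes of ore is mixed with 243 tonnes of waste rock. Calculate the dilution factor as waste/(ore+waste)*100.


Total material = ore + waste
= 2092 + 243 = 2335 tonnes
Dilution = waste / total * 100
= 243 / 2335 * 100
= 0.1040685225 * 100
= 10.4069%

10.4069%


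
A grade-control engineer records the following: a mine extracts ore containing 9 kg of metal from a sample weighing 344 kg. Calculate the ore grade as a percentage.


2.6163%

Ore grade = (metal mass / ore mass) * 100
= (9 / 344) * 100
= 0.0261627907 * 100
= 2.6163%


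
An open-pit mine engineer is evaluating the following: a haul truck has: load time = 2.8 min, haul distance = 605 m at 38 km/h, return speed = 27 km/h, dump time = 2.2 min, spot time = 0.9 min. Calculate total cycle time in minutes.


Convert haul speed to m/min: 38 * 1000/60 = 633.3333333 m/min
Haul time = 605 / 633.3333333 = 0.9552631579 min
Convert return speed to m/min: 27 * 1000/60 = 450 m/min
Return time = 605 / 450 = 1.344444444 min
Total cycle time:
= 2.8 + 0.9552631579 + 2.2 + 1.344444444 + 0.9
= 8.1997 min

8.1997 min


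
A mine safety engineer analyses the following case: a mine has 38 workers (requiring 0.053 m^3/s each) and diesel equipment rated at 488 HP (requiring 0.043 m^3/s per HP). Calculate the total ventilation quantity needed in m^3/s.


Airflow for workers:
Q_people = 38 * 0.053 = 2.014 m^3/s
Airflow for diesel equipment:
Q_diesel = 488 * 0.043 = 20.984 m^3/s
Total ventilation:
Q_total = 2.014 + 20.984
= 22.998 m^3/s

22.998 m^3/s


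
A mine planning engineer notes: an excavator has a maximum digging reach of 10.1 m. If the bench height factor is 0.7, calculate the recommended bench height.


7.07 m

Bench height = reach * factor
= 10.1 * 0.7
= 7.07 m


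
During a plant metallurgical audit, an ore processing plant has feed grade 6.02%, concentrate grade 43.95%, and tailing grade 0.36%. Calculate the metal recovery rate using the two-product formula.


94.7964%

Using the two-product formula:
R = 100 * c * (f - t) / (f * (c - t))
Numerator = 100 * 43.95 * (6.02 - 0.36)
= 100 * 43.95 * 5.66
= 24875.7
Denominator = 6.02 * (43.95 - 0.36)
= 6.02 * 43.59
= 262.4118
R = 24875.7 / 262.4118
= 94.7964%


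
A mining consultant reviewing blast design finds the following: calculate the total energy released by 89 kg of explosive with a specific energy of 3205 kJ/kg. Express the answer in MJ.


285.245 MJ

Energy = mass * specific_energy / 1000
= 89 * 3205 / 1000
= 285245 / 1000
= 285.245 MJ


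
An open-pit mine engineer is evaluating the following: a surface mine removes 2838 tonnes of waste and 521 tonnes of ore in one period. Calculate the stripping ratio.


5.4472

Stripping ratio = waste tonnage / ore tonnage
= 2838 / 521
= 5.4472


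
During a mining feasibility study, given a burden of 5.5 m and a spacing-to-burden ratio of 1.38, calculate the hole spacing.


Spacing = burden * ratio
= 5.5 * 1.38
= 7.59 m

7.59 m


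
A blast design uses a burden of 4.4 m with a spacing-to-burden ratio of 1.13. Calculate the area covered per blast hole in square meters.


21.8768 m^2

First, find the spacing:
Spacing = burden * ratio = 4.4 * 1.13
= 4.972 m
Then, calculate the area:
Area = burden * spacing = 4.4 * 4.972
= 21.8768 m^2


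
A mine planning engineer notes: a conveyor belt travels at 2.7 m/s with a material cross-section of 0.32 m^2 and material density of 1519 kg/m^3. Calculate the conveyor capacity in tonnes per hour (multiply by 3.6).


4724.6976 t/h

Volumetric flow = speed * area
= 2.7 * 0.32 = 0.864 m^3/s
Mass flow = volumetric * density
= 0.864 * 1519 = 1312.416 kg/s
Convert to t/h: multiply by 3.6
Capacity = 1312.416 * 3.6
= 4724.6976 t/h


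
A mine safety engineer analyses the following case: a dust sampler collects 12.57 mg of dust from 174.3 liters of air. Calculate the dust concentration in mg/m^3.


72.117 mg/m^3

Convert liters to m^3: 1 m^3 = 1000 L
Concentration = mass / volume * 1000
= 12.57 / 174.3 * 1000
= 0.07211703959 * 1000
= 72.117 mg/m^3


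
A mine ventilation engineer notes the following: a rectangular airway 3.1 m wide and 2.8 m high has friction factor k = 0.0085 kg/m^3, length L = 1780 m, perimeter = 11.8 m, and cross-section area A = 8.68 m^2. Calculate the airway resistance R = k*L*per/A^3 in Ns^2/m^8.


Compute the numerator:
k * L * per = 0.0085 * 1780 * 11.8
= 178.534
Compute the denominator:
A^3 = 8.68^3 = 653.972032
Resistance:
R = 178.534 / 653.972032
= 0.273 Ns^2/m^8

0.273 Ns^2/m^8


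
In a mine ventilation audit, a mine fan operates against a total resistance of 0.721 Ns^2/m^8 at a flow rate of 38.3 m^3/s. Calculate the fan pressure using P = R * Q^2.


Compute Q^2:
Q^2 = 38.3^2 = 1466.89
Compute pressure:
P = R * Q^2 = 0.721 * 1466.89
= 1057.6277 Pa

1057.6277 Pa


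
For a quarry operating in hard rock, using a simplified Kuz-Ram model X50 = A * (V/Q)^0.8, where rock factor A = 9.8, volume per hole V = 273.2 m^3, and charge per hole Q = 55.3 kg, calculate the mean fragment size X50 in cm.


35.1747 cm

Compute V/Q:
V/Q = 273.2 / 55.3 = 4.940325497
Raise to the power 0.8:
(V/Q)^0.8 = 4.940325497^0.8 = 3.589256132
Multiply by A:
X50 = 9.8 * 3.589256132
= 35.1747 cm


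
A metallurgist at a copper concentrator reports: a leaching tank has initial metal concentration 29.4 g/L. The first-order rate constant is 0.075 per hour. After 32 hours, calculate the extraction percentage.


Compute the exponent:
-k * t = -0.075 * 32 = -2.4
Remaining concentration:
C = 29.4 * exp(-2.4)
= 29.4 * 0.09071795329
= 2.667107827 g/L
Extracted = 29.4 - 2.667107827 = 26.73289217 g/L
Extraction % = 26.73289217 / 29.4 * 100
= 90.9282%

90.9282%


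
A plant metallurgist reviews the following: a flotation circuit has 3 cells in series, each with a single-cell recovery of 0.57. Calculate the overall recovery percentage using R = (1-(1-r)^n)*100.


92.0493%

Complement of single-cell recovery:
1 - r = 1 - 0.57 = 0.43
Raise to power n:
(1 - r)^3 = 0.43^3 = 0.079507
Overall recovery:
R = (1 - 0.079507) * 100
= 92.0493%


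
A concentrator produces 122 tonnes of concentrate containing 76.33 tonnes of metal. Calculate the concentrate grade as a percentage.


62.5656%

Grade = (metal in concentrate / concentrate mass) * 100
= (76.33 / 122) * 100
= 0.6256557377 * 100
= 62.5656%


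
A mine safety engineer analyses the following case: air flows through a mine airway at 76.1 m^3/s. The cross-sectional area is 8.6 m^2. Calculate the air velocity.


8.8488 m/s

Velocity = flow rate / cross-sectional area
= 76.1 / 8.6
= 8.8488 m/s


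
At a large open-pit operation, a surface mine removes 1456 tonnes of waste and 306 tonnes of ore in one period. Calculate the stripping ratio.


Stripping ratio = waste tonnage / ore tonnage
= 1456 / 306
= 4.7582

4.7582


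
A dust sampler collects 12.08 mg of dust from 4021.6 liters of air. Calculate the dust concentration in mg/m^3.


3.0038 mg/m^3

Convert liters to m^3: 1 m^3 = 1000 L
Concentration = mass / volume * 1000
= 12.08 / 4021.6 * 1000
= 0.00300377959 * 1000
= 3.0038 mg/m^3


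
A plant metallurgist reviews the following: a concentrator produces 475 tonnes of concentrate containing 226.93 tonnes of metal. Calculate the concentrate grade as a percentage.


Grade = (metal in concentrate / concentrate mass) * 100
= (226.93 / 475) * 100
= 0.4777473684 * 100
= 47.7747%

47.7747%


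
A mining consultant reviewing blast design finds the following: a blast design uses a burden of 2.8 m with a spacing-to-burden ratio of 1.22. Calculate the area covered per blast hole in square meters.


First, find the spacing:
Spacing = burden * ratio = 2.8 * 1.22
= 3.416 m
Then, calculate the area:
Area = burden * spacing = 2.8 * 3.416
= 9.5648 m^2

9.5648 m^2


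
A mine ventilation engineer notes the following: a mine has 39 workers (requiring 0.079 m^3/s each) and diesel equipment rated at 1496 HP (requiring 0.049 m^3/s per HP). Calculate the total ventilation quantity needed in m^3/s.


76.385 m^3/s

Airflow for workers:
Q_people = 39 * 0.079 = 3.081 m^3/s
Airflow for diesel equipment:
Q_diesel = 1496 * 0.049 = 73.304 m^3/s
Total ventilation:
Q_total = 3.081 + 73.304
= 76.385 m^3/s


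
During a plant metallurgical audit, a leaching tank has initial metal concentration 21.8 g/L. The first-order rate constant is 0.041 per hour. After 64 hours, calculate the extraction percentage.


92.7488%

Compute the exponent:
-k * t = -0.041 * 64 = -2.624
Remaining concentration:
C = 21.8 * exp(-2.624)
= 21.8 * 0.07251223302
= 1.58076668 g/L
Extracted = 21.8 - 1.58076668 = 20.21923332 g/L
Extraction % = 20.21923332 / 21.8 * 100
= 92.7488%


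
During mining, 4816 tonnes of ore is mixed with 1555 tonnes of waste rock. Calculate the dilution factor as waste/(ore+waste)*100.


Total material = ore + waste
= 4816 + 1555 = 6371 tonnes
Dilution = waste / total * 100
= 1555 / 6371 * 100
= 0.2440747135 * 100
= 24.4075%

24.4075%


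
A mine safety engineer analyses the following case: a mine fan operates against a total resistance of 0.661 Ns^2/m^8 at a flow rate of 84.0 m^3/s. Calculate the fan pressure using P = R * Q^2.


4664.016 Pa

Compute Q^2:
Q^2 = 84.0^2 = 7056.0
Compute pressure:
P = R * Q^2 = 0.661 * 7056.0
= 4664.016 Pa


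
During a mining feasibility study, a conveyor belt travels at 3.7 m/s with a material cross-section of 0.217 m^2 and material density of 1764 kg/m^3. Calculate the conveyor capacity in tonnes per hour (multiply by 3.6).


Volumetric flow = speed * area
= 3.7 * 0.217 = 0.8029 m^3/s
Mass flow = volumetric * density
= 0.8029 * 1764 = 1416.3156 kg/s
Convert to t/h: multiply by 3.6
Capacity = 1416.3156 * 3.6
= 5098.7362 t/h

5098.7362 t/h


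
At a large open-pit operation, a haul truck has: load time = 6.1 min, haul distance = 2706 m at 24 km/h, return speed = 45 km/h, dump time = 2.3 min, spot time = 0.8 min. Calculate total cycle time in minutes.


Convert haul speed to m/min: 24 * 1000/60 = 400 m/min
Haul time = 2706 / 400 = 6.765 min
Convert return speed to m/min: 45 * 1000/60 = 750 m/min
Return time = 2706 / 750 = 3.608 min
Total cycle time:
= 6.1 + 6.765 + 2.3 + 3.608 + 0.8
= 19.573 min

19.573 min


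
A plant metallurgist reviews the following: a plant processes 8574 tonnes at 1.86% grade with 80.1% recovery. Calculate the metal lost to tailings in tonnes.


Total metal in feed:
= 8574 * 1.86 / 100 = 159.4764 tonnes
Metal recovered:
= 159.4764 * 80.1 / 100 = 127.7405964 tonnes
Metal lost to tailings:
= 159.4764 - 127.7405964
= 31.7358 tonnes

31.7358 tonnes


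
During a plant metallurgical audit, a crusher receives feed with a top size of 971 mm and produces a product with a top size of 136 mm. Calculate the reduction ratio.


Reduction ratio = feed size / product size
= 971 / 136
= 7.1397

7.1397


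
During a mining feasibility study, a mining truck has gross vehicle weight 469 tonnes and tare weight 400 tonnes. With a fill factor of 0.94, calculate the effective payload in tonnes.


64.86 tonnes

Maximum payload = gross - tare
= 469 - 400 = 69 tonnes
Effective payload = max payload * fill factor
= 69 * 0.94
= 64.86 tonnes


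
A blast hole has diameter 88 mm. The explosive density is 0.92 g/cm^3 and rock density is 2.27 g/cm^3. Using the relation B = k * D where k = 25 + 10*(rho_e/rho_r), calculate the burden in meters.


First, compute k:
rho_e / rho_r = 0.92 / 2.27 = 0.4052863436
k = 25 + 10 * 0.4052863436 = 29.05286344
Then, compute burden:
B = k * D / 1000 = 29.05286344 * 88 / 1000
= 2556.651982 / 1000
= 2.5567 m

2.5567 m


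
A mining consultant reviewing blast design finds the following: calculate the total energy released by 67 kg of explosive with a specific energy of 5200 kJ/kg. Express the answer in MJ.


Energy = mass * specific_energy / 1000
= 67 * 5200 / 1000
= 348400 / 1000
= 348.4 MJ

348.4 MJ


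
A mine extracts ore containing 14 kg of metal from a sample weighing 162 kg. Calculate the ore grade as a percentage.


Ore grade = (metal mass / ore mass) * 100
= (14 / 162) * 100
= 0.08641975309 * 100
= 8.642%

8.642%


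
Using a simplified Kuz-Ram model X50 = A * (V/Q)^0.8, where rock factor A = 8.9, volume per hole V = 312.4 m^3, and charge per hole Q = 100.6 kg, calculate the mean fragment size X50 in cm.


Compute V/Q:
V/Q = 312.4 / 100.6 = 3.105367793
Raise to the power 0.8:
(V/Q)^0.8 = 3.105367793^0.8 = 2.475656784
Multiply by A:
X50 = 8.9 * 2.475656784
= 22.0333 cm

22.0333 cm


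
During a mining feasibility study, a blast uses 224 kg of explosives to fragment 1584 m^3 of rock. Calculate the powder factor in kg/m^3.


0.1414 kg/m^3

Powder factor = explosive mass / rock volume
= 224 / 1584
= 0.1414 kg/m^3


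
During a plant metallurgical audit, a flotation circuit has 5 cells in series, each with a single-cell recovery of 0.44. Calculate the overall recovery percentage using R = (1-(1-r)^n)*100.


Complement of single-cell recovery:
1 - r = 1 - 0.44 = 0.56
Raise to power n:
(1 - r)^5 = 0.56^5 = 0.0550731776
Overall recovery:
R = (1 - 0.0550731776) * 100
= 94.4927%

94.4927%


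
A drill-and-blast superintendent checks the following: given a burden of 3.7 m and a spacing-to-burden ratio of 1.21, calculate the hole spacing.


Spacing = burden * ratio
= 3.7 * 1.21
= 4.477 m

4.477 m


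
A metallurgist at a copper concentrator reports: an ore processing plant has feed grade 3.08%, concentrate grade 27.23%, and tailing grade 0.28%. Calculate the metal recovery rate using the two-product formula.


Using the two-product formula:
R = 100 * c * (f - t) / (f * (c - t))
Numerator = 100 * 27.23 * (3.08 - 0.28)
= 100 * 27.23 * 2.8
= 7624.4
Denominator = 3.08 * (27.23 - 0.28)
= 3.08 * 26.95
= 83.006
R = 7624.4 / 83.006
= 91.8536%

91.8536%


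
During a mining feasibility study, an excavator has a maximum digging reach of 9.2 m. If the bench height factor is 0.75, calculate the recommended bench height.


Bench height = reach * factor
= 9.2 * 0.75
= 6.9 m

6.9 m


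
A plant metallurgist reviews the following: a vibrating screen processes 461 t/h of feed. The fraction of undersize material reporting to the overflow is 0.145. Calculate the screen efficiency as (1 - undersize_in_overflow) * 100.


Screen efficiency = (1 - fraction of undersize in overflow) * 100
= (1 - 0.145) * 100
= 0.855 * 100
= 85.5%

85.5%


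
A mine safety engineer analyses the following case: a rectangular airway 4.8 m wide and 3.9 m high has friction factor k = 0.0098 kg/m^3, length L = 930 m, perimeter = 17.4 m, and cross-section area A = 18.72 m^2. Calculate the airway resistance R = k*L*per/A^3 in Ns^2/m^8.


Compute the numerator:
k * L * per = 0.0098 * 930 * 17.4
= 158.5836
Compute the denominator:
A^3 = 18.72^3 = 6560.206848
Resistance:
R = 158.5836 / 6560.206848
= 0.0242 Ns^2/m^8

0.0242 Ns^2/m^8


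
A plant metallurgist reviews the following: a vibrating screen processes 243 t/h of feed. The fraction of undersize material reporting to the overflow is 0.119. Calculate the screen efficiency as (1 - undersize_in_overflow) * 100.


88.1%

Screen efficiency = (1 - fraction of undersize in overflow) * 100
= (1 - 0.119) * 100
= 0.881 * 100
= 88.1%


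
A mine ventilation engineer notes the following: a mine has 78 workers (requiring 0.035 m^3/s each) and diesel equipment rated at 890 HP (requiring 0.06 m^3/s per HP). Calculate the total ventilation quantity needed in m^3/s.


Airflow for workers:
Q_people = 78 * 0.035 = 2.73 m^3/s
Airflow for diesel equipment:
Q_diesel = 890 * 0.06 = 53.4 m^3/s
Total ventilation:
Q_total = 2.73 + 53.4
= 56.13 m^3/s

56.13 m^3/s


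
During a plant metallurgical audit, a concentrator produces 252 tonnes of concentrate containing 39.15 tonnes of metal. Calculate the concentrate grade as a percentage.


15.5357%

Grade = (metal in concentrate / concentrate mass) * 100
= (39.15 / 252) * 100
= 0.1553571429 * 100
= 15.5357%


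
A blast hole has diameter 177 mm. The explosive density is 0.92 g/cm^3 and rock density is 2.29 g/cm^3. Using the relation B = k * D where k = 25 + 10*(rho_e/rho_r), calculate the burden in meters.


5.1361 m

First, compute k:
rho_e / rho_r = 0.92 / 2.29 = 0.4017467249
k = 25 + 10 * 0.4017467249 = 29.01746725
Then, compute burden:
B = k * D / 1000 = 29.01746725 * 177 / 1000
= 5136.091703 / 1000
= 5.1361 m


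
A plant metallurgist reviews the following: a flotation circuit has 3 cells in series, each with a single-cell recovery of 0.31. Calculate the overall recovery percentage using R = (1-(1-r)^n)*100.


Complement of single-cell recovery:
1 - r = 1 - 0.31 = 0.69
Raise to power n:
(1 - r)^3 = 0.69^3 = 0.328509
Overall recovery:
R = (1 - 0.328509) * 100
= 67.1491%

67.1491%


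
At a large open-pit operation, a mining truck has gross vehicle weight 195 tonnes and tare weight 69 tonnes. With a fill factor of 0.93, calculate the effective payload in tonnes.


Maximum payload = gross - tare
= 195 - 69 = 126 tonnes
Effective payload = max payload * fill factor
= 126 * 0.93
= 117.18 tonnes

117.18 tonnes


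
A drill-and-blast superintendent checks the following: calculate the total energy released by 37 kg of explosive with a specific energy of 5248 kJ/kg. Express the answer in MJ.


Energy = mass * specific_energy / 1000
= 37 * 5248 / 1000
= 194176 / 1000
= 194.176 MJ

194.176 MJ


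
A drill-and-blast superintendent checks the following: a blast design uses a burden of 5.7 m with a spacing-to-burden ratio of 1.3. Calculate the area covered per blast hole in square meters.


42.237 m^2

First, find the spacing:
Spacing = burden * ratio = 5.7 * 1.3
= 7.41 m
Then, calculate the area:
Area = burden * spacing = 5.7 * 7.41
= 42.237 m^2


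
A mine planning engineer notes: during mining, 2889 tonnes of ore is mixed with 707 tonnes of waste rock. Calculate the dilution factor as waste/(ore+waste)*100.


19.6607%

Total material = ore + waste
= 2889 + 707 = 3596 tonnes
Dilution = waste / total * 100
= 707 / 3596 * 100
= 0.1966073415 * 100
= 19.6607%


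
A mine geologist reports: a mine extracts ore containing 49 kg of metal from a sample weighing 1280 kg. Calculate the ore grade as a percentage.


3.8281%

Ore grade = (metal mass / ore mass) * 100
= (49 / 1280) * 100
= 0.03828125 * 100
= 3.8281%


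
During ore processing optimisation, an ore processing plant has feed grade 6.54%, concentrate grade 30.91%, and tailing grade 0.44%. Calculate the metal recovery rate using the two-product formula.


94.6191%

Using the two-product formula:
R = 100 * c * (f - t) / (f * (c - t))
Numerator = 100 * 30.91 * (6.54 - 0.44)
= 100 * 30.91 * 6.1
= 18855.1
Denominator = 6.54 * (30.91 - 0.44)
= 6.54 * 30.47
= 199.2738
R = 18855.1 / 199.2738
= 94.6191%


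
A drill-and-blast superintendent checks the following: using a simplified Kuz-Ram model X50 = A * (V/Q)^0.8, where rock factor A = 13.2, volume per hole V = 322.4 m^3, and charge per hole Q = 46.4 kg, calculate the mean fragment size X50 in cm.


Compute V/Q:
V/Q = 322.4 / 46.4 = 6.948275862
Raise to the power 0.8:
(V/Q)^0.8 = 6.948275862^0.8 = 4.715216542
Multiply by A:
X50 = 13.2 * 4.715216542
= 62.2409 cm

62.2409 cm


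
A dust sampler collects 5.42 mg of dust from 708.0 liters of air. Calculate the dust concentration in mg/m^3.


7.6554 mg/m^3

Convert liters to m^3: 1 m^3 = 1000 L
Concentration = mass / volume * 1000
= 5.42 / 708.0 * 1000
= 0.007655367232 * 1000
= 7.6554 mg/m^3


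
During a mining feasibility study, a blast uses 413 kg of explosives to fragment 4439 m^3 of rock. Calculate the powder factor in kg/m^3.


Powder factor = explosive mass / rock volume
= 413 / 4439
= 0.093 kg/m^3

0.093 kg/m^3


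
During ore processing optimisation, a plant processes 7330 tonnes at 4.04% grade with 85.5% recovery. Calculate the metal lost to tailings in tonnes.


42.9391 tonnes

Total metal in feed:
= 7330 * 4.04 / 100 = 296.132 tonnes
Metal recovered:
= 296.132 * 85.5 / 100 = 253.19286 tonnes
Metal lost to tailings:
= 296.132 - 253.19286
= 42.9391 tonnes


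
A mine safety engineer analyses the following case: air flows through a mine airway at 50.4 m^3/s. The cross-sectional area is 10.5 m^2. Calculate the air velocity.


4.8 m/s

Velocity = flow rate / cross-sectional area
= 50.4 / 10.5
= 4.8 m/s


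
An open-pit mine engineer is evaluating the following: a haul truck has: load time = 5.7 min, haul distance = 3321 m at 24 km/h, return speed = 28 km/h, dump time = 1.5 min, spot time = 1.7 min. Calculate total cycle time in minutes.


24.3189 min

Convert haul speed to m/min: 24 * 1000/60 = 400 m/min
Haul time = 3321 / 400 = 8.3025 min
Convert return speed to m/min: 28 * 1000/60 = 466.6666667 m/min
Return time = 3321 / 466.6666667 = 7.116428571 min
Total cycle time:
= 5.7 + 8.3025 + 1.5 + 7.116428571 + 1.7
= 24.3189 min


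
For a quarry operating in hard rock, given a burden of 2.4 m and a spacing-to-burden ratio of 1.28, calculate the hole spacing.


Spacing = burden * ratio
= 2.4 * 1.28
= 3.072 m

3.072 m


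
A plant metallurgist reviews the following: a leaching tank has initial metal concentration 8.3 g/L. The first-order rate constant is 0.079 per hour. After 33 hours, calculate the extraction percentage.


92.6245%

Compute the exponent:
-k * t = -0.079 * 33 = -2.607
Remaining concentration:
C = 8.3 * exp(-2.607)
= 8.3 * 0.07375547863
= 0.6121704726 g/L
Extracted = 8.3 - 0.6121704726 = 7.687829527 g/L
Extraction % = 7.687829527 / 8.3 * 100
= 92.6245%


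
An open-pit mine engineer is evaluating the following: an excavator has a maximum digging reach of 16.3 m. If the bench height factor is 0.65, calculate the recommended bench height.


10.595 m

Bench height = reach * factor
= 16.3 * 0.65
= 10.595 m


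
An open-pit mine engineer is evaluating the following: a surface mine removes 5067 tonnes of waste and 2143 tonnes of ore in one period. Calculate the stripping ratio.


Stripping ratio = waste tonnage / ore tonnage
= 5067 / 2143
= 2.3644

2.3644


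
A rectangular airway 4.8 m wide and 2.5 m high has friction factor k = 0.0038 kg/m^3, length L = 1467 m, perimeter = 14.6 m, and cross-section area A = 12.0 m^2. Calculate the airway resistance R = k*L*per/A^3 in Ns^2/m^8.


Compute the numerator:
k * L * per = 0.0038 * 1467 * 14.6
= 81.38916
Compute the denominator:
A^3 = 12.0^3 = 1728
Resistance:
R = 81.38916 / 1728
= 0.0471 Ns^2/m^8

0.0471 Ns^2/m^8


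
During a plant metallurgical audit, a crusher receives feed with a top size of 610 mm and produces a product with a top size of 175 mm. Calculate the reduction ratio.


Reduction ratio = feed size / product size
= 610 / 175
= 3.4857

3.4857


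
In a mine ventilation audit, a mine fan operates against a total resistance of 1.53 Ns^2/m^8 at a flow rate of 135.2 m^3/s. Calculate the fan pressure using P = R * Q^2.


27966.9312 Pa

Compute Q^2:
Q^2 = 135.2^2 = 18279.04
Compute pressure:
P = R * Q^2 = 1.53 * 18279.04
= 27966.9312 Pa


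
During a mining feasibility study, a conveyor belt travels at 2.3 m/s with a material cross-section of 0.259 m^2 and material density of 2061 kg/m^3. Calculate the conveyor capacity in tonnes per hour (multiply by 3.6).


4419.8557 t/h

Volumetric flow = speed * area
= 2.3 * 0.259 = 0.5957 m^3/s
Mass flow = volumetric * density
= 0.5957 * 2061 = 1227.7377 kg/s
Convert to t/h: multiply by 3.6
Capacity = 1227.7377 * 3.6
= 4419.8557 t/h


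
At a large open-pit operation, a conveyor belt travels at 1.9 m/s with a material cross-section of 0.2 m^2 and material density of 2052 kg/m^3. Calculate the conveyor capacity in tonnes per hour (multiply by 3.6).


Volumetric flow = speed * area
= 1.9 * 0.2 = 0.38 m^3/s
Mass flow = volumetric * density
= 0.38 * 2052 = 779.76 kg/s
Convert to t/h: multiply by 3.6
Capacity = 779.76 * 3.6
= 2807.136 t/h

2807.136 t/h


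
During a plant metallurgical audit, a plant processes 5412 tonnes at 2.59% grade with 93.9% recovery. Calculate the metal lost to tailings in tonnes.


8.5504 tonnes

Total metal in feed:
= 5412 * 2.59 / 100 = 140.1708 tonnes
Metal recovered:
= 140.1708 * 93.9 / 100 = 131.6203812 tonnes
Metal lost to tailings:
= 140.1708 - 131.6203812
= 8.5504 tonnes


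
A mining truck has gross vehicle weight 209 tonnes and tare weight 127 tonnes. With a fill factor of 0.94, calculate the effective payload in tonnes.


77.08 tonnes

Maximum payload = gross - tare
= 209 - 127 = 82 tonnes
Effective payload = max payload * fill factor
= 82 * 0.94
= 77.08 tonnes


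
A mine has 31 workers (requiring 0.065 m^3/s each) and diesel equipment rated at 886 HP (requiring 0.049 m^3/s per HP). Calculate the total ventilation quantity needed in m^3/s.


45.429 m^3/s

Airflow for workers:
Q_people = 31 * 0.065 = 2.015 m^3/s
Airflow for diesel equipment:
Q_diesel = 886 * 0.049 = 43.414 m^3/s
Total ventilation:
Q_total = 2.015 + 43.414
= 45.429 m^3/s


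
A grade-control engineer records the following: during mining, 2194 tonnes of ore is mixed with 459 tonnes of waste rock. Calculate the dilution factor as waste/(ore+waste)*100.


17.3012%

Total material = ore + waste
= 2194 + 459 = 2653 tonnes
Dilution = waste / total * 100
= 459 / 2653 * 100
= 0.1730116849 * 100
= 17.3012%


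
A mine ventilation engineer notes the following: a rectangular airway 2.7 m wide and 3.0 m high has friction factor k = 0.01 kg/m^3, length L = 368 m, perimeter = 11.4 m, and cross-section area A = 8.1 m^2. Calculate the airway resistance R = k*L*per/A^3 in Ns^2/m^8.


Compute the numerator:
k * L * per = 0.01 * 368 * 11.4
= 41.952
Compute the denominator:
A^3 = 8.1^3 = 531.441
Resistance:
R = 41.952 / 531.441
= 0.0789 Ns^2/m^8

0.0789 Ns^2/m^8


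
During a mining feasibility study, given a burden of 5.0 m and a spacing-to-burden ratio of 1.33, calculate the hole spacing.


6.65 m

Spacing = burden * ratio
= 5.0 * 1.33
= 6.65 m


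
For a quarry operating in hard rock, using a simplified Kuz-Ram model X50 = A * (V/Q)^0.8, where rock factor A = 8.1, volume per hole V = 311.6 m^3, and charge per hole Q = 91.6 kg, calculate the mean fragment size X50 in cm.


Compute V/Q:
V/Q = 311.6 / 91.6 = 3.401746725
Raise to the power 0.8:
(V/Q)^0.8 = 3.401746725^0.8 = 2.66294122
Multiply by A:
X50 = 8.1 * 2.66294122
= 21.5698 cm

21.5698 cm


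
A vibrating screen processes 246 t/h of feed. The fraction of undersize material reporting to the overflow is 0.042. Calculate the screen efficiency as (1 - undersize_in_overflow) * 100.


95.8%

Screen efficiency = (1 - fraction of undersize in overflow) * 100
= (1 - 0.042) * 100
= 0.958 * 100
= 95.8%


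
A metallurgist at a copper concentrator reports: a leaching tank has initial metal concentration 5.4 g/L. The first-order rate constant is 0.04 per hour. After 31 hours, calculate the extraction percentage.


71.0616%

Compute the exponent:
-k * t = -0.04 * 31 = -1.24
Remaining concentration:
C = 5.4 * exp(-1.24)
= 5.4 * 0.2893842179
= 1.562674777 g/L
Extracted = 5.4 - 1.562674777 = 3.837325223 g/L
Extraction % = 3.837325223 / 5.4 * 100
= 71.0616%


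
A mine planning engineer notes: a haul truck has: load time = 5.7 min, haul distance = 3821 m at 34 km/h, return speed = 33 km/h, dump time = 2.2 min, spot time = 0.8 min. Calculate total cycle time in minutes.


22.3902 min

Convert haul speed to m/min: 34 * 1000/60 = 566.6666667 m/min
Haul time = 3821 / 566.6666667 = 6.742941176 min
Convert return speed to m/min: 33 * 1000/60 = 550 m/min
Return time = 3821 / 550 = 6.947272727 min
Total cycle time:
= 5.7 + 6.742941176 + 2.2 + 6.947272727 + 0.8
= 22.3902 min


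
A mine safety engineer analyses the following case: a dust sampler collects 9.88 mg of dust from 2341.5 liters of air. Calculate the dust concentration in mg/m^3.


4.2195 mg/m^3

Convert liters to m^3: 1 m^3 = 1000 L
Concentration = mass / volume * 1000
= 9.88 / 2341.5 * 1000
= 0.004219517403 * 1000
= 4.2195 mg/m^3


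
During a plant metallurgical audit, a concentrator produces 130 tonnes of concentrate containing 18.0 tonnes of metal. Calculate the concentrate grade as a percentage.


Grade = (metal in concentrate / concentrate mass) * 100
= (18.0 / 130) * 100
= 0.1384615385 * 100
= 13.8462%

13.8462%


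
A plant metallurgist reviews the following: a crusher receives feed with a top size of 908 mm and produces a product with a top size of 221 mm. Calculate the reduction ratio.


4.1086

Reduction ratio = feed size / product size
= 908 / 221
= 4.1086


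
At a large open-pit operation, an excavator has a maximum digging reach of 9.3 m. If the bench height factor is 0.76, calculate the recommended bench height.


Bench height = reach * factor
= 9.3 * 0.76
= 7.068 m

7.068 m


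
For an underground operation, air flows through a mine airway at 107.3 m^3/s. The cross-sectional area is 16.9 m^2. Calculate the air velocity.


6.3491 m/s

Velocity = flow rate / cross-sectional area
= 107.3 / 16.9
= 6.3491 m/s


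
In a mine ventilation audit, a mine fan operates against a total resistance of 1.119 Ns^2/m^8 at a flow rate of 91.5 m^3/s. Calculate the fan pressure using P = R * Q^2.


9368.5478 Pa

Compute Q^2:
Q^2 = 91.5^2 = 8372.25
Compute pressure:
P = R * Q^2 = 1.119 * 8372.25
= 9368.5478 Pa


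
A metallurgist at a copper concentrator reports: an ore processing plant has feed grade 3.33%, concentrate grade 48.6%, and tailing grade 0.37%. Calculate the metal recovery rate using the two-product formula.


Using the two-product formula:
R = 100 * c * (f - t) / (f * (c - t))
Numerator = 100 * 48.6 * (3.33 - 0.37)
= 100 * 48.6 * 2.96
= 14385.6
Denominator = 3.33 * (48.6 - 0.37)
= 3.33 * 48.23
= 160.6059
R = 14385.6 / 160.6059
= 89.5708%

89.5708%


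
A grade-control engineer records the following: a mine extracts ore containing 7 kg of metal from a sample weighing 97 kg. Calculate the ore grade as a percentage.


Ore grade = (metal mass / ore mass) * 100
= (7 / 97) * 100
= 0.07216494845 * 100
= 7.2165%

7.2165%


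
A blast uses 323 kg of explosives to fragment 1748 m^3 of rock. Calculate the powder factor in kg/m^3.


0.1848 kg/m^3

Powder factor = explosive mass / rock volume
= 323 / 1748
= 0.1848 kg/m^3


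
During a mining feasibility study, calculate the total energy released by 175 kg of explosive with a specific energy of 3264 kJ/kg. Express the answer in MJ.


571.2 MJ

Energy = mass * specific_energy / 1000
= 175 * 3264 / 1000
= 571200 / 1000
= 571.2 MJ


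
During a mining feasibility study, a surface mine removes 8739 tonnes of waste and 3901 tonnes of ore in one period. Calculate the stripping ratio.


2.2402

Stripping ratio = waste tonnage / ore tonnage
= 8739 / 3901
= 2.2402


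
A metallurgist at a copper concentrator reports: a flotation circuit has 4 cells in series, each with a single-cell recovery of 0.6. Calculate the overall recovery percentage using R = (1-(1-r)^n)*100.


Complement of single-cell recovery:
1 - r = 1 - 0.6 = 0.4
Raise to power n:
(1 - r)^4 = 0.4^4 = 0.0256
Overall recovery:
R = (1 - 0.0256) * 100
= 97.44%

97.44%


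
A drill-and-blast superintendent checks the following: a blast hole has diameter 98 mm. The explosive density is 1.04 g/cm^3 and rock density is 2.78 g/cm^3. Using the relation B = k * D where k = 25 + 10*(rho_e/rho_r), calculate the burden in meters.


2.8166 m

First, compute k:
rho_e / rho_r = 1.04 / 2.78 = 0.3741007194
k = 25 + 10 * 0.3741007194 = 28.74100719
Then, compute burden:
B = k * D / 1000 = 28.74100719 * 98 / 1000
= 2816.618705 / 1000
= 2.8166 m
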